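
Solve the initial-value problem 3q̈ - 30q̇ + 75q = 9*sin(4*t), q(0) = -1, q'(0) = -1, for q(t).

q = -1801*exp(5*t)/1681 + 27*sin(4*t)/1681 + 120*cos(4*t)/1681 + 176*t*exp(5*t)/41

Divide through by 3: q'' - 10q' + 25q = 3*sin(4*t).
Characteristic equation r² - 10r + 25 = 0 has discriminant (-10)² - 4·(25) = 0, so r = 5 is a repeated root.
Hence q_h = (C1 + C2*t)*exp(5*t).
Try q_p = A*cos(4*t) + B*sin(4*t). Substituting and equating the coefficients of cos(4t) and sin(4t) gives A = 120/1681, B = 27/1681, so q_p = 27*sin(4*t)/1681 + 120*cos(4*t)/1681.
General solution: q = 27*sin(4*t)/1681 + 120*cos(4*t)/1681 + C1*exp(5*t) + C2*t*exp(5*t).
Apply the initial conditions: q(0) = 120/1681 + C1 = -1 and q'(0) = 108/1681 + C2 + 5*C1 = -1. Solving gives C1 = -1801/1681, C2 = 176/41.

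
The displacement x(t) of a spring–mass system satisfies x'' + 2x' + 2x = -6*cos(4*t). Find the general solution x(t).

x = -12*sin(4*t)/65 + 21*cos(4*t)/65 + C1*cos(t)*exp(-t) + C2*exp(-t)*sin(t)

Characteristic equation r² + 2r + 2 = 0 has discriminant (2)² - 4·(2) = -4 < 0, so r = -1 ± i.
Hence x_h = C1*cos(t)*exp(-t) + C2*exp(-t)*sin(t).
Try x_p = A*cos(4*t) + B*sin(4*t). Substituting and equating the coefficients of cos(4t) and sin(4t) gives A = 21/65, B = -12/65, so x_p = -12*sin(4*t)/65 + 21*cos(4*t)/65.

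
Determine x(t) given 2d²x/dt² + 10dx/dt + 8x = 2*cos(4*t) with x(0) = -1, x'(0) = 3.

Divide through by 2: x'' + 5x' + 4x = cos(4*t).
Characteristic equation r² + 5r + 4 = 0 factors as (r + 1)(r + 4) = 0, so r = -1, -4.
Hence x_h = C1*exp(-t) + C2*exp(-4*t).
Try x_p = A*cos(4*t) + B*sin(4*t). Substituting and equating the coefficients of cos(4t) and sin(4t) gives A = -3/136, B = 5/136, so x_p = -3*cos(4*t)/136 + 5*sin(4*t)/136.
General solution: x = -3*cos(4*t)/136 + 5*sin(4*t)/136 + C1*exp(-t) + C2*exp(-4*t).
Apply the initial conditions: x(0) = -3/136 + C1 + C2 = -1 and x'(0) = 5/34 - C1 - 4*C2 = 3. Solving gives C1 = -6/17, C2 = -5/8.

x = -6*exp(-t)/17 - 5*exp(-4*t)/8 - 3*cos(4*t)/136 + 5*sin(4*t)/136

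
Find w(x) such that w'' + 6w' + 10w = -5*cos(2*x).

Characteristic equation r² + 6r + 10 = 0 has discriminant (6)² - 4·(10) = -4 < 0, so r = -3 ± i.
Hence w_h = C1*cos(x)*exp(-3*x) + C2*exp(-3*x)*sin(x).
Try w_p = A*cos(2*x) + B*sin(2*x). Substituting and equating the coefficients of cos(2x) and sin(2x) gives A = -1/6, B = -1/3, so w_p = -sin(2*x)/3 - cos(2*x)/6.

w = -sin(2*x)/3 - cos(2*x)/6 + C1*cos(x)*exp(-3*x) + C2*exp(-3*x)*sin(x)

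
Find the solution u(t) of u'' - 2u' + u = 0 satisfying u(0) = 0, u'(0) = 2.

Characteristic equation r² - 2r + 1 = 0 has discriminant (-2)² - 4·(1) = 0, so r = 1 is a repeated root.
Hence u_h = (C1 + C2*t)*exp(t).
Apply the initial conditions: u(0) = C1 = 0 and u'(0) = C1 + C2 = 2. Solving gives C1 = 0, C2 = 2.

u = 2*t*exp(t)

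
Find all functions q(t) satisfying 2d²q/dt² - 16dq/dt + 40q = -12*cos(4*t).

Divide through by 2: q'' - 8q' + 20q = -6*cos(4*t).
Characteristic equation r² - 8r + 20 = 0 has discriminant (-8)² - 4·(20) = -16 < 0, so r = 4 ± 2i.
Hence q_h = C1*cos(2*t)*exp(4*t) + C2*exp(4*t)*sin(2*t).
Try q_p = A*cos(4*t) + B*sin(4*t). Substituting and equating the coefficients of cos(4t) and sin(4t) gives A = -3/130, B = 12/65, so q_p = -3*cos(4*t)/130 + 12*sin(4*t)/65.

q = -3*cos(4*t)/130 + 12*sin(4*t)/65 + C1*cos(2*t)*exp(4*t) + C2*exp(4*t)*sin(2*t)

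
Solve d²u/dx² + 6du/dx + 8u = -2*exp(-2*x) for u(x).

u = C1*exp(-4*x) + C2*exp(-2*x) - x*exp(-2*x)

Characteristic equation r² + 6r + 8 = 0 factors as (r + 4)(r + 2) = 0, so r = -4, -2.
Hence u_h = C1*exp(-4*x) + C2*exp(-2*x).
Since exp(-2*x) solves the homogeneous equation (r = -2 is a root of multiplicity 1), multiply the trial by x. Try u_p = A*x*exp(-2*x). Substituting into the equation and dividing by exp(-2*x) gives A = -1, so u_p = -x*exp(-2*x).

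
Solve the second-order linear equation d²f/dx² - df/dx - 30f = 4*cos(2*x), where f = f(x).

f = -17*cos(2*x)/145 - sin(2*x)/145 + C1*exp(6*x) + C2*exp(-5*x)

Characteristic equation r² - r - 30 = 0 factors as (r - 6)(r + 5) = 0, so r = 6, -5.
Hence f_h = C1*exp(6*x) + C2*exp(-5*x).
Try f_p = A*cos(2*x) + B*sin(2*x). Substituting and equating the coefficients of cos(2x) and sin(2x) gives A = -17/145, B = -1/145, so f_p = -17*cos(2*x)/145 - sin(2*x)/145.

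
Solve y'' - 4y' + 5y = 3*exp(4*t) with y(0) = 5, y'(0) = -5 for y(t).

y = 3*exp(4*t)/5 - 81*exp(2*t)*sin(t)/5 + 22*cos(t)*exp(2*t)/5

Characteristic equation r² - 4r + 5 = 0 has discriminant (-4)² - 4·(5) = -4 < 0, so r = 2 ± i.
Hence y_h = C1*cos(t)*exp(2*t) + C2*exp(2*t)*sin(t).
Try y_p = A*exp(4*t). Substituting into the equation and dividing by exp(4*t) gives A = 3/5, so y_p = 3*exp(4*t)/5.
General solution: y = 3*exp(4*t)/5 + C1*cos(t)*exp(2*t) + C2*exp(2*t)*sin(t).
Apply the initial conditions: y(0) = 3/5 + C1 = 5 and y'(0) = 12/5 + C2 + 2*C1 = -5. Solving gives C1 = 22/5, C2 = -81/5.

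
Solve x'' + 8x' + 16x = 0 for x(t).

Characteristic equation r² + 8r + 16 = 0 has discriminant (8)² - 4·(16) = 0, so r = -4 is a repeated root.
Hence x_h = (C1 + C2*t)*exp(-4*t).

x = C1*exp(-4*t) + C2*t*exp(-4*t)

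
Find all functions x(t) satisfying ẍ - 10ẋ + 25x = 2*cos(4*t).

Characteristic equation r² - 10r + 25 = 0 has discriminant (-10)² - 4·(25) = 0, so r = 5 is a repeated root.
Hence x_h = (C1 + C2*t)*exp(5*t).
Try x_p = A*cos(4*t) + B*sin(4*t). Substituting and equating the coefficients of cos(4t) and sin(4t) gives A = 18/1681, B = -80/1681, so x_p = -80*sin(4*t)/1681 + 18*cos(4*t)/1681.

x = -80*sin(4*t)/1681 + 18*cos(4*t)/1681 + C1*exp(5*t) + C2*t*exp(5*t)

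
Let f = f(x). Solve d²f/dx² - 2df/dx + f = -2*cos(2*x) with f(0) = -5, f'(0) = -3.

Characteristic equation r² - 2r + 1 = 0 has discriminant (-2)² - 4·(1) = 0, so r = 1 is a repeated root.
Hence f_h = (C1 + C2*x)*exp(x).
Try f_p = A*cos(2*x) + B*sin(2*x). Substituting and equating the coefficients of cos(2x) and sin(2x) gives A = 6/25, B = 8/25, so f_p = 6*cos(2*x)/25 + 8*sin(2*x)/25.
General solution: f = 6*cos(2*x)/25 + 8*sin(2*x)/25 + C1*exp(x) + C2*x*exp(x).
Apply the initial conditions: f(0) = 6/25 + C1 = -5 and f'(0) = 16/25 + C1 + C2 = -3. Solving gives C1 = -131/25, C2 = 8/5.

f = -131*exp(x)/25 + 6*cos(2*x)/25 + 8*sin(2*x)/25 + 8*x*exp(x)/5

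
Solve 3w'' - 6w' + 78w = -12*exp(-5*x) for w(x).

w = -4*exp(-5*x)/61 + C1*cos(5*x)*exp(x) + C2*exp(x)*sin(5*x)

Divide through by 3: w'' - 2w' + 26w = -4*exp(-5*x).
Characteristic equation r² - 2r + 26 = 0 has discriminant (-2)² - 4·(26) = -100 < 0, so r = 1 ± 5i.
Hence w_h = C1*cos(5*x)*exp(x) + C2*exp(x)*sin(5*x).
Try w_p = A*exp(-5*x). Substituting into the equation and dividing by exp(-5*x) gives A = -4/61, so w_p = -4*exp(-5*x)/61.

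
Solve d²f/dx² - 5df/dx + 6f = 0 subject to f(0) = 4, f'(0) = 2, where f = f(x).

Characteristic equation r² - 5r + 6 = 0 factors as (r - 3)(r - 2) = 0, so r = 3, 2.
Hence f_h = C1*exp(3*x) + C2*exp(2*x).
Apply the initial conditions: f(0) = C1 + C2 = 4 and f'(0) = 2*C2 + 3*C1 = 2. Solving gives C1 = -6, C2 = 10.

f = -6*exp(3*x) + 10*exp(2*x)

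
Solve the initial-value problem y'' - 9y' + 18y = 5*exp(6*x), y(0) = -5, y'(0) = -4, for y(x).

Characteristic equation r² - 9r + 18 = 0 factors as (r - 3)(r - 6) = 0, so r = 3, 6.
Hence y_h = C1*exp(3*x) + C2*exp(6*x).
Since exp(6*x) solves the homogeneous equation (r = 6 is a root of multiplicity 1), multiply the trial by x. Try y_p = A*x*exp(6*x). Substituting into the equation and dividing by exp(6*x) gives A = 5/3, so y_p = 5*x*exp(6*x)/3.
General solution: y = C1*exp(3*x) + C2*exp(6*x) + 5*x*exp(6*x)/3.
Apply the initial conditions: y(0) = C1 + C2 = -5 and y'(0) = 5/3 + 3*C1 + 6*C2 = -4. Solving gives C1 = -73/9, C2 = 28/9.

y = -73*exp(3*x)/9 + 28*exp(6*x)/9 + 5*x*exp(6*x)/3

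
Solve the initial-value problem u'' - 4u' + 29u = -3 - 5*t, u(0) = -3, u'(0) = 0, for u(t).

u = -107/841 - 5*t/29 - 2416*cos(5*t)*exp(2*t)/841 + 4977*exp(2*t)*sin(5*t)/4205

Characteristic equation r² - 4r + 29 = 0 has discriminant (-4)² - 4·(29) = -100 < 0, so r = 2 ± 5i.
Hence u_h = C1*cos(5*t)*exp(2*t) + C2*exp(2*t)*sin(5*t).
For the particular solution try u_p = A0 + A1*t. Substituting and matching coefficients of each power of t gives A0 = -107/841, A1 = -5/29, so u_p = -107/841 - 5*t/29.
General solution: u = -107/841 - 5*t/29 + C1*cos(5*t)*exp(2*t) + C2*exp(2*t)*sin(5*t).
Apply the initial conditions: u(0) = -107/841 + C1 = -3 and u'(0) = -5/29 + 2*C1 + 5*C2 = 0. Solving gives C1 = -2416/841, C2 = 4977/4205.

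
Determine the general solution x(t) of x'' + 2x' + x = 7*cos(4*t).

x = -105*cos(4*t)/289 + 56*sin(4*t)/289 + C1*exp(-t) + C2*t*exp(-t)

Characteristic equation r² + 2r + 1 = 0 has discriminant (2)² - 4·(1) = 0, so r = -1 is a repeated root.
Hence x_h = (C1 + C2*t)*exp(-t).
Try x_p = A*cos(4*t) + B*sin(4*t). Substituting and equating the coefficients of cos(4t) and sin(4t) gives A = -105/289, B = 56/289, so x_p = -105*cos(4*t)/289 + 56*sin(4*t)/289.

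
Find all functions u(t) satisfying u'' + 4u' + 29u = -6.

u = -6/29 + C1*cos(5*t)*exp(-2*t) + C2*exp(-2*t)*sin(5*t)

Characteristic equation r² + 4r + 29 = 0 has discriminant (4)² - 4·(29) = -100 < 0, so r = -2 ± 5i.
Hence u_h = C1*cos(5*t)*exp(-2*t) + C2*exp(-2*t)*sin(5*t).
For the particular solution try u_p = A0. Substituting and matching coefficients of each power of t gives A0 = -6/29, so u_p = -6/29.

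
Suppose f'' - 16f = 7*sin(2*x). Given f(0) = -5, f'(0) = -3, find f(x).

f = -223*exp(4*x)/80 - 177*exp(-4*x)/80 - 7*sin(2*x)/20

Characteristic equation r² - 16 = 0 factors as (r + 4)(r - 4) = 0, so r = -4, 4.
Hence f_h = C1*exp(-4*x) + C2*exp(4*x).
Try f_p = A*cos(2*x) + B*sin(2*x). Substituting and equating the coefficients of cos(2x) and sin(2x) gives A = 0, B = -7/20, so f_p = -7*sin(2*x)/20.
General solution: f = -7*sin(2*x)/20 + C1*exp(-4*x) + C2*exp(4*x).
Apply the initial conditions: f(0) = C1 + C2 = -5 and f'(0) = -7/10 - 4*C1 + 4*C2 = -3. Solving gives C1 = -177/80, C2 = -223/80.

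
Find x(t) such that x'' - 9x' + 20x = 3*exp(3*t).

Characteristic equation r² - 9r + 20 = 0 factors as (r - 4)(r - 5) = 0, so r = 4, 5.
Hence x_h = C1*exp(4*t) + C2*exp(5*t).
Try x_p = A*exp(3*t). Substituting into the equation and dividing by exp(3*t) gives A = 3/2, so x_p = 3*exp(3*t)/2.

x = 3*exp(3*t)/2 + C1*exp(4*t) + C2*exp(5*t)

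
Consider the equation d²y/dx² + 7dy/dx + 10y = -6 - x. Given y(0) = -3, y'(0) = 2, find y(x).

Characteristic equation r² + 7r + 10 = 0 factors as (r + 5)(r + 2) = 0, so r = -5, -2.
Hence y_h = C1*exp(-5*x) + C2*exp(-2*x).
For the particular solution try y_p = A0 + A1*x. Substituting and matching coefficients of each power of x gives A0 = -53/100, A1 = -1/10, so y_p = -53/100 - x/10.
General solution: y = -53/100 - x/10 + C1*exp(-5*x) + C2*exp(-2*x).
Apply the initial conditions: y(0) = -53/100 + C1 + C2 = -3 and y'(0) = -1/10 - 5*C1 - 2*C2 = 2. Solving gives C1 = 71/75, C2 = -41/12.

y = -53/100 - 41*exp(-2*x)/12 - x/10 + 71*exp(-5*x)/75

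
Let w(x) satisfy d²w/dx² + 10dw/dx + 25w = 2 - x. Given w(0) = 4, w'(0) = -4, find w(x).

Characteristic equation r² + 10r + 25 = 0 has discriminant (10)² - 4·(25) = 0, so r = -5 is a repeated root.
Hence w_h = (C1 + C2*x)*exp(-5*x).
For the particular solution try w_p = A0 + A1*x. Substituting and matching coefficients of each power of x gives A0 = 12/125, A1 = -1/25, so w_p = 12/125 - x/25.
General solution: w = 12/125 - x/25 + C1*exp(-5*x) + C2*x*exp(-5*x).
Apply the initial conditions: w(0) = 12/125 + C1 = 4 and w'(0) = -1/25 + C2 - 5*C1 = -4. Solving gives C1 = 488/125, C2 = 389/25.

w = 12/125 - x/25 + 488*exp(-5*x)/125 + 389*x*exp(-5*x)/25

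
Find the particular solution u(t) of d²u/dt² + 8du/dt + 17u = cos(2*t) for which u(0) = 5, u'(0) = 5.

Characteristic equation r² + 8r + 17 = 0 has discriminant (8)² - 4·(17) = -4 < 0, so r = -4 ± i.
Hence u_h = C1*cos(t)*exp(-4*t) + C2*exp(-4*t)*sin(t).
Try u_p = A*cos(2*t) + B*sin(2*t). Substituting and equating the coefficients of cos(2t) and sin(2t) gives A = 13/425, B = 16/425, so u_p = 13*cos(2*t)/425 + 16*sin(2*t)/425.
General solution: u = 13*cos(2*t)/425 + 16*sin(2*t)/425 + C1*cos(t)*exp(-4*t) + C2*exp(-4*t)*sin(t).
Apply the initial conditions: u(0) = 13/425 + C1 = 5 and u'(0) = 32/425 + C2 - 4*C1 = 5. Solving gives C1 = 2112/425, C2 = 10541/425.

u = 13*cos(2*t)/425 + 16*sin(2*t)/425 + 2112*cos(t)*exp(-4*t)/425 + 10541*exp(-4*t)*sin(t)/425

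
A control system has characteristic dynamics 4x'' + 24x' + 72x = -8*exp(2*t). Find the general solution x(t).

x = -exp(2*t)/17 + C1*cos(3*t)*exp(-3*t) + C2*exp(-3*t)*sin(3*t)

Divide through by 4: x'' + 6x' + 18x = -2*exp(2*t).
Characteristic equation r² + 6r + 18 = 0 has discriminant (6)² - 4·(18) = -36 < 0, so r = -3 ± 3i.
Hence x_h = C1*cos(3*t)*exp(-3*t) + C2*exp(-3*t)*sin(3*t).
Try x_p = A*exp(2*t). Substituting into the equation and dividing by exp(2*t) gives A = -1/17, so x_p = -exp(2*t)/17.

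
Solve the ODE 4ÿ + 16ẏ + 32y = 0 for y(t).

y = C1*cos(2*t)*exp(-2*t) + C2*exp(-2*t)*sin(2*t)

Divide through by 4: y'' + 4y' + 8y = 0.
Characteristic equation r² + 4r + 8 = 0 has discriminant (4)² - 4·(8) = -16 < 0, so r = -2 ± 2i.
Hence y_h = C1*cos(2*t)*exp(-2*t) + C2*exp(-2*t)*sin(2*t).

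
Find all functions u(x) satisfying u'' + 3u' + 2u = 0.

u = C1*exp(-2*x) + C2*exp(-x)

Characteristic equation r² + 3r + 2 = 0 factors as (r + 2)(r + 1) = 0, so r = -2, -1.
Hence u_h = C1*exp(-2*x) + C2*exp(-x).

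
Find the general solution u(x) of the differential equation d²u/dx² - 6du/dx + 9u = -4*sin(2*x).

Characteristic equation r² - 6r + 9 = 0 has discriminant (-6)² - 4·(9) = 0, so r = 3 is a repeated root.
Hence u_h = (C1 + C2*x)*exp(3*x).
Try u_p = A*cos(2*x) + B*sin(2*x). Substituting and equating the coefficients of cos(2x) and sin(2x) gives A = -48/169, B = -20/169, so u_p = -48*cos(2*x)/169 - 20*sin(2*x)/169.

u = -48*cos(2*x)/169 - 20*sin(2*x)/169 + C1*exp(3*x) + C2*x*exp(3*x)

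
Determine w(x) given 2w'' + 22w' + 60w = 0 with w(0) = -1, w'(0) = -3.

w = -9*exp(-5*x) + 8*exp(-6*x)

Divide through by 2: w'' + 11w' + 30w = 0.
Characteristic equation r² + 11r + 30 = 0 factors as (r + 6)(r + 5) = 0, so r = -6, -5.
Hence w_h = C1*exp(-6*x) + C2*exp(-5*x).
Apply the initial conditions: w(0) = C1 + C2 = -1 and w'(0) = -6*C1 - 5*C2 = -3. Solving gives C1 = 8, C2 = -9.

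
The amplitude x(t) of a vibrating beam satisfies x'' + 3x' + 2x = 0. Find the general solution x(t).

x = C1*exp(-2*t) + C2*exp(-t)

Characteristic equation r² + 3r + 2 = 0 factors as (r + 2)(r + 1) = 0, so r = -2, -1.
Hence x_h = C1*exp(-2*t) + C2*exp(-t).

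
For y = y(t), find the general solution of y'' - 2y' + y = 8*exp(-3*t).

Characteristic equation r² - 2r + 1 = 0 has discriminant (-2)² - 4·(1) = 0, so r = 1 is a repeated root.
Hence y_h = (C1 + C2*t)*exp(t).
Try y_p = A*exp(-3*t). Substituting into the equation and dividing by exp(-3*t) gives A = 1/2, so y_p = exp(-3*t)/2.

y = exp(-3*t)/2 + C1*exp(t) + C2*t*exp(t)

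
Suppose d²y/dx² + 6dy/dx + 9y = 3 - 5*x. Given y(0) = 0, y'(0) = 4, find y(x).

y = 19/27 - 19*exp(-3*x)/27 - 5*x/9 + 22*x*exp(-3*x)/9

Characteristic equation r² + 6r + 9 = 0 has discriminant (6)² - 4·(9) = 0, so r = -3 is a repeated root.
Hence y_h = (C1 + C2*x)*exp(-3*x).
For the particular solution try y_p = A0 + A1*x. Substituting and matching coefficients of each power of x gives A0 = 19/27, A1 = -5/9, so y_p = 19/27 - 5*x/9.
General solution: y = 19/27 - 5*x/9 + C1*exp(-3*x) + C2*x*exp(-3*x).
Apply the initial conditions: y(0) = 19/27 + C1 = 0 and y'(0) = -5/9 + C2 - 3*C1 = 4. Solving gives C1 = -19/27, C2 = 22/9.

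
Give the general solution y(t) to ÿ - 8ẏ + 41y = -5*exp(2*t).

y = -5*exp(2*t)/29 + C1*cos(5*t)*exp(4*t) + C2*exp(4*t)*sin(5*t)

Characteristic equation r² - 8r + 41 = 0 has discriminant (-8)² - 4·(41) = -100 < 0, so r = 4 ± 5i.
Hence y_h = C1*cos(5*t)*exp(4*t) + C2*exp(4*t)*sin(5*t).
Try y_p = A*exp(2*t). Substituting into the equation and dividing by exp(2*t) gives A = -5/29, so y_p = -5*exp(2*t)/29.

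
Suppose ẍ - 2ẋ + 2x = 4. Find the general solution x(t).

Characteristic equation r² - 2r + 2 = 0 has discriminant (-2)² - 4·(2) = -4 < 0, so r = 1 ± i.
Hence x_h = C1*cos(t)*exp(t) + C2*exp(t)*sin(t).
For the particular solution try x_p = A0. Substituting and matching coefficients of each power of t gives A0 = 2, so x_p = 2.

x = 2 + C1*cos(t)*exp(t) + C2*exp(t)*sin(t)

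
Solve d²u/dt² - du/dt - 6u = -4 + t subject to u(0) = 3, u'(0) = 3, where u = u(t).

Characteristic equation r² - r - 6 = 0 factors as (r + 2)(r - 3) = 0, so r = -2, 3.
Hence u_h = C1*exp(-2*t) + C2*exp(3*t).
For the particular solution try u_p = A0 + A1*t. Substituting and matching coefficients of each power of t gives A0 = 25/36, A1 = -1/6, so u_p = 25/36 - t/6.
General solution: u = 25/36 - t/6 + C1*exp(-2*t) + C2*exp(3*t).
Apply the initial conditions: u(0) = 25/36 + C1 + C2 = 3 and u'(0) = -1/6 - 2*C1 + 3*C2 = 3. Solving gives C1 = 3/4, C2 = 14/9.

u = 25/36 - t/6 + 3*exp(-2*t)/4 + 14*exp(3*t)/9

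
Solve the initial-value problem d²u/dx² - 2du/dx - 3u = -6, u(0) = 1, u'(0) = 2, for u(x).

Characteristic equation r² - 2r - 3 = 0 factors as (r + 1)(r - 3) = 0, so r = -1, 3.
Hence u_h = C1*exp(-x) + C2*exp(3*x).
For the particular solution try u_p = A0. Substituting and matching coefficients of each power of x gives A0 = 2, so u_p = 2.
General solution: u = 2 + C1*exp(-x) + C2*exp(3*x).
Apply the initial conditions: u(0) = 2 + C1 + C2 = 1 and u'(0) = -C1 + 3*C2 = 2. Solving gives C1 = -5/4, C2 = 1/4.

u = 2 - 5*exp(-x)/4 + exp(3*x)/4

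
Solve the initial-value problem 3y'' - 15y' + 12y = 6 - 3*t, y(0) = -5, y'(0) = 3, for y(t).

y = 3/16 - 8*exp(t) - t/4 + 45*exp(4*t)/16

Divide through by 3: y'' - 5y' + 4y = 2 - t.
Characteristic equation r² - 5r + 4 = 0 factors as (r - 4)(r - 1) = 0, so r = 4, 1.
Hence y_h = C1*exp(4*t) + C2*exp(t).
For the particular solution try y_p = A0 + A1*t. Substituting and matching coefficients of each power of t gives A0 = 3/16, A1 = -1/4, so y_p = 3/16 - t/4.
General solution: y = 3/16 - t/4 + C1*exp(4*t) + C2*exp(t).
Apply the initial conditions: y(0) = 3/16 + C1 + C2 = -5 and y'(0) = -1/4 + C2 + 4*C1 = 3. Solving gives C1 = 45/16, C2 = -8.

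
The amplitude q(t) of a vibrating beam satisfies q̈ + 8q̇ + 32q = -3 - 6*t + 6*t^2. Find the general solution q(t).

q = -9/256 - 9*t/32 + 3*t**2/16 + C1*cos(4*t)*exp(-4*t) + C2*exp(-4*t)*sin(4*t)

Characteristic equation r² + 8r + 32 = 0 has discriminant (8)² - 4·(32) = -64 < 0, so r = -4 ± 4i.
Hence q_h = C1*cos(4*t)*exp(-4*t) + C2*exp(-4*t)*sin(4*t).
For the particular solution try q_p = A0 + A1*t + A2*t^2. Substituting and matching coefficients of each power of t gives A0 = -9/256, A1 = -9/32, A2 = 3/16, so q_p = -9/256 - 9*t/32 + 3*t^2/16.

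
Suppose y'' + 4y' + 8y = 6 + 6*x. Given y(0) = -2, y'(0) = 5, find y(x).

Characteristic equation r² + 4r + 8 = 0 has discriminant (4)² - 4·(8) = -16 < 0, so r = -2 ± 2i.
Hence y_h = C1*cos(2*x)*exp(-2*x) + C2*exp(-2*x)*sin(2*x).
For the particular solution try y_p = A0 + A1*x. Substituting and matching coefficients of each power of x gives A0 = 3/8, A1 = 3/4, so y_p = 3/8 + 3*x/4.
General solution: y = 3/8 + 3*x/4 + C1*cos(2*x)*exp(-2*x) + C2*exp(-2*x)*sin(2*x).
Apply the initial conditions: y(0) = 3/8 + C1 = -2 and y'(0) = 3/4 - 2*C1 + 2*C2 = 5. Solving gives C1 = -19/8, C2 = -1/4.

y = 3/8 + 3*x/4 - 19*cos(2*x)*exp(-2*x)/8 - exp(-2*x)*sin(2*x)/4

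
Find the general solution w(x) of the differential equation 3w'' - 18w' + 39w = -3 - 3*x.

w = -19/169 - x/13 + C1*cos(2*x)*exp(3*x) + C2*exp(3*x)*sin(2*x)

Divide through by 3: w'' - 6w' + 13w = -1 - x.
Characteristic equation r² - 6r + 13 = 0 has discriminant (-6)² - 4·(13) = -16 < 0, so r = 3 ± 2i.
Hence w_h = C1*cos(2*x)*exp(3*x) + C2*exp(3*x)*sin(2*x).
For the particular solution try w_p = A0 + A1*x. Substituting and matching coefficients of each power of x gives A0 = -19/169, A1 = -1/13, so w_p = -19/169 - x/13.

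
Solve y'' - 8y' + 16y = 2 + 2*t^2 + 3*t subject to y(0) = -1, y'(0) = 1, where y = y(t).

y = 17/64 - 81*exp(4*t)/64 + t**2/8 + 5*t/16 + 23*t*exp(4*t)/4

Characteristic equation r² - 8r + 16 = 0 has discriminant (-8)² - 4·(16) = 0, so r = 4 is a repeated root.
Hence y_h = (C1 + C2*t)*exp(4*t).
For the particular solution try y_p = A0 + A1*t + A2*t^2. Substituting and matching coefficients of each power of t gives A0 = 17/64, A1 = 5/16, A2 = 1/8, so y_p = 17/64 + t^2/8 + 5*t/16.
General solution: y = 17/64 + t^2/8 + 5*t/16 + C1*exp(4*t) + C2*t*exp(4*t).
Apply the initial conditions: y(0) = 17/64 + C1 = -1 and y'(0) = 5/16 + C2 + 4*C1 = 1. Solving gives C1 = -81/64, C2 = 23/4.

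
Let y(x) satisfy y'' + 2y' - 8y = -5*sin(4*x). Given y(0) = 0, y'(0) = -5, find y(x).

y = -exp(2*x) + cos(4*x)/16 + 3*sin(4*x)/16 + 15*exp(-4*x)/16

Characteristic equation r² + 2r - 8 = 0 factors as (r + 4)(r - 2) = 0, so r = -4, 2.
Hence y_h = C1*exp(-4*x) + C2*exp(2*x).
Try y_p = A*cos(4*x) + B*sin(4*x). Substituting and equating the coefficients of cos(4x) and sin(4x) gives A = 1/16, B = 3/16, so y_p = cos(4*x)/16 + 3*sin(4*x)/16.
General solution: y = cos(4*x)/16 + 3*sin(4*x)/16 + C1*exp(-4*x) + C2*exp(2*x).
Apply the initial conditions: y(0) = 1/16 + C1 + C2 = 0 and y'(0) = 3/4 - 4*C1 + 2*C2 = -5. Solving gives C1 = 15/16, C2 = -1.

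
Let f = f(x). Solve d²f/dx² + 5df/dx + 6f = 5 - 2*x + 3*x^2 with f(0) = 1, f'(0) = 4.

f = 59/36 + x**2/2 - 35*exp(-3*x)/9 - 7*x/6 + 13*exp(-2*x)/4

Characteristic equation r² + 5r + 6 = 0 factors as (r + 3)(r + 2) = 0, so r = -3, -2.
Hence f_h = C1*exp(-3*x) + C2*exp(-2*x).
For the particular solution try f_p = A0 + A1*x + A2*x^2. Substituting and matching coefficients of each power of x gives A0 = 59/36, A1 = -7/6, A2 = 1/2, so f_p = 59/36 + x^2/2 - 7*x/6.
General solution: f = 59/36 + x^2/2 - 7*x/6 + C1*exp(-3*x) + C2*exp(-2*x).
Apply the initial conditions: f(0) = 59/36 + C1 + C2 = 1 and f'(0) = -7/6 - 3*C1 - 2*C2 = 4. Solving gives C1 = -35/9, C2 = 13/4.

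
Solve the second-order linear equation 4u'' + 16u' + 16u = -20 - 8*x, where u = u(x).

Divide through by 4: u'' + 4u' + 4u = -5 - 2*x.
Characteristic equation r² + 4r + 4 = 0 has discriminant (4)² - 4·(4) = 0, so r = -2 is a repeated root.
Hence u_h = (C1 + C2*x)*exp(-2*x).
For the particular solution try u_p = A0 + A1*x. Substituting and matching coefficients of each power of x gives A0 = -3/4, A1 = -1/2, so u_p = -3/4 - x/2.

u = -3/4 - x/2 + C1*exp(-2*x) + C2*x*exp(-2*x)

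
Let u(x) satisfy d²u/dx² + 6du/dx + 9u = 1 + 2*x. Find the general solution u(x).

Characteristic equation r² + 6r + 9 = 0 has discriminant (6)² - 4·(9) = 0, so r = -3 is a repeated root.
Hence u_h = (C1 + C2*x)*exp(-3*x).
For the particular solution try u_p = A0 + A1*x. Substituting and matching coefficients of each power of x gives A0 = -1/27, A1 = 2/9, so u_p = -1/27 + 2*x/9.

u = -1/27 + 2*x/9 + C1*exp(-3*x) + C2*x*exp(-3*x)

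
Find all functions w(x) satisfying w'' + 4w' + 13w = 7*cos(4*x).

Characteristic equation r² + 4r + 13 = 0 has discriminant (4)² - 4·(13) = -36 < 0, so r = -2 ± 3i.
Hence w_h = C1*cos(3*x)*exp(-2*x) + C2*exp(-2*x)*sin(3*x).
Try w_p = A*cos(4*x) + B*sin(4*x). Substituting and equating the coefficients of cos(4x) and sin(4x) gives A = -21/265, B = 112/265, so w_p = -21*cos(4*x)/265 + 112*sin(4*x)/265.

w = -21*cos(4*x)/265 + 112*sin(4*x)/265 + C1*cos(3*x)*exp(-2*x) + C2*exp(-2*x)*sin(3*x)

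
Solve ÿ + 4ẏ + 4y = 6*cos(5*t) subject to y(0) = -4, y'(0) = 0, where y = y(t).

Characteristic equation r² + 4r + 4 = 0 has discriminant (4)² - 4·(4) = 0, so r = -2 is a repeated root.
Hence y_h = (C1 + C2*t)*exp(-2*t).
Try y_p = A*cos(5*t) + B*sin(5*t). Substituting and equating the coefficients of cos(5t) and sin(5t) gives A = -126/841, B = 120/841, so y_p = -126*cos(5*t)/841 + 120*sin(5*t)/841.
General solution: y = -126*cos(5*t)/841 + 120*sin(5*t)/841 + C1*exp(-2*t) + C2*t*exp(-2*t).
Apply the initial conditions: y(0) = -126/841 + C1 = -4 and y'(0) = 600/841 + C2 - 2*C1 = 0. Solving gives C1 = -3238/841, C2 = -244/29.

y = -3238*exp(-2*t)/841 - 126*cos(5*t)/841 + 120*sin(5*t)/841 - 244*t*exp(-2*t)/29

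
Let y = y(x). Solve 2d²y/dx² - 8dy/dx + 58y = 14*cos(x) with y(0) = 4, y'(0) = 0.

Divide through by 2: y'' - 4y' + 29y = 7*cos(x).
Characteristic equation r² - 4r + 29 = 0 has discriminant (-4)² - 4·(29) = -100 < 0, so r = 2 ± 5i.
Hence y_h = C1*cos(5*x)*exp(2*x) + C2*exp(2*x)*sin(5*x).
Try y_p = A*cos(x) + B*sin(x). Substituting and equating the coefficients of cos(x) and sin(x) gives A = 49/200, B = -7/200, so y_p = -7*sin(x)/200 + 49*cos(x)/200.
General solution: y = -7*sin(x)/200 + 49*cos(x)/200 + C1*cos(5*x)*exp(2*x) + C2*exp(2*x)*sin(5*x).
Apply the initial conditions: y(0) = 49/200 + C1 = 4 and y'(0) = -7/200 + 2*C1 + 5*C2 = 0. Solving gives C1 = 751/200, C2 = -299/200.

y = -7*sin(x)/200 + 49*cos(x)/200 - 299*exp(2*x)*sin(5*x)/200 + 751*cos(5*x)*exp(2*x)/200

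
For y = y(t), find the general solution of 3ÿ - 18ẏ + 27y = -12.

y = -4/9 + C1*exp(3*t) + C2*t*exp(3*t)

Divide through by 3: y'' - 6y' + 9y = -4.
Characteristic equation r² - 6r + 9 = 0 has discriminant (-6)² - 4·(9) = 0, so r = 3 is a repeated root.
Hence y_h = (C1 + C2*t)*exp(3*t).
For the particular solution try y_p = A0. Substituting and matching coefficients of each power of t gives A0 = -4/9, so y_p = -4/9.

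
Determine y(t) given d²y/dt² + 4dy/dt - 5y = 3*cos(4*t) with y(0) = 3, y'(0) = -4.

y = -63*cos(4*t)/697 + 48*sin(4*t)/697 + 95*exp(t)/51 + 151*exp(-5*t)/123

Characteristic equation r² + 4r - 5 = 0 factors as (r - 1)(r + 5) = 0, so r = 1, -5.
Hence y_h = C1*exp(t) + C2*exp(-5*t).
Try y_p = A*cos(4*t) + B*sin(4*t). Substituting and equating the coefficients of cos(4t) and sin(4t) gives A = -63/697, B = 48/697, so y_p = -63*cos(4*t)/697 + 48*sin(4*t)/697.
General solution: y = -63*cos(4*t)/697 + 48*sin(4*t)/697 + C1*exp(t) + C2*exp(-5*t).
Apply the initial conditions: y(0) = -63/697 + C1 + C2 = 3 and y'(0) = 192/697 + C1 - 5*C2 = -4. Solving gives C1 = 95/51, C2 = 151/123.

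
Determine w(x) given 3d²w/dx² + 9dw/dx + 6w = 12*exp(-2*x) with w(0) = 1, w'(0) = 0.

w = -5*exp(-2*x) + 6*exp(-x) - 4*x*exp(-2*x)

Divide through by 3: w'' + 3w' + 2w = 4*exp(-2*x).
Characteristic equation r² + 3r + 2 = 0 factors as (r + 1)(r + 2) = 0, so r = -1, -2.
Hence w_h = C1*exp(-x) + C2*exp(-2*x).
Since exp(-2*x) solves the homogeneous equation (r = -2 is a root of multiplicity 1), multiply the trial by x. Try w_p = A*x*exp(-2*x). Substituting into the equation and dividing by exp(-2*x) gives A = -4, so w_p = -4*x*exp(-2*x).
General solution: w = C1*exp(-x) + C2*exp(-2*x) - 4*x*exp(-2*x).
Apply the initial conditions: w(0) = C1 + C2 = 1 and w'(0) = -4 - C1 - 2*C2 = 0. Solving gives C1 = 6, C2 = -5.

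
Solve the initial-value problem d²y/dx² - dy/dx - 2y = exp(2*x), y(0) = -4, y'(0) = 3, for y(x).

y = -32*exp(-x)/9 - 4*exp(2*x)/9 + x*exp(2*x)/3

Characteristic equation r² - r - 2 = 0 factors as (r + 1)(r - 2) = 0, so r = -1, 2.
Hence y_h = C1*exp(-x) + C2*exp(2*x).
Since exp(2*x) solves the homogeneous equation (r = 2 is a root of multiplicity 1), multiply the trial by x. Try y_p = A*x*exp(2*x). Substituting into the equation and dividing by exp(2*x) gives A = 1/3, so y_p = x*exp(2*x)/3.
General solution: y = C1*exp(-x) + C2*exp(2*x) + x*exp(2*x)/3.
Apply the initial conditions: y(0) = C1 + C2 = -4 and y'(0) = 1/3 - C1 + 2*C2 = 3. Solving gives C1 = -32/9, C2 = -4/9.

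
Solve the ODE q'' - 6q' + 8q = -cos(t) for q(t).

Characteristic equation r² - 6r + 8 = 0 factors as (r - 2)(r - 4) = 0, so r = 2, 4.
Hence q_h = C1*exp(2*t) + C2*exp(4*t).
Try q_p = A*cos(t) + B*sin(t). Substituting and equating the coefficients of cos(t) and sin(t) gives A = -7/85, B = 6/85, so q_p = -7*cos(t)/85 + 6*sin(t)/85.

q = -7*cos(t)/85 + 6*sin(t)/85 + C1*exp(2*t) + C2*exp(4*t)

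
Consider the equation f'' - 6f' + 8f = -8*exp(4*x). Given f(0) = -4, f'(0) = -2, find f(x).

f = -9*exp(2*x) + 5*exp(4*x) - 4*x*exp(4*x)

Characteristic equation r² - 6r + 8 = 0 factors as (r - 2)(r - 4) = 0, so r = 2, 4.
Hence f_h = C1*exp(2*x) + C2*exp(4*x).
Since exp(4*x) solves the homogeneous equation (r = 4 is a root of multiplicity 1), multiply the trial by x. Try f_p = A*x*exp(4*x). Substituting into the equation and dividing by exp(4*x) gives A = -4, so f_p = -4*x*exp(4*x).
General solution: f = C1*exp(2*x) + C2*exp(4*x) - 4*x*exp(4*x).
Apply the initial conditions: f(0) = C1 + C2 = -4 and f'(0) = -4 + 2*C1 + 4*C2 = -2. Solving gives C1 = -9, C2 = 5.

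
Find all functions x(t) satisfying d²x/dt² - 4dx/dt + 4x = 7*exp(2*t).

x = C1*exp(2*t) + 7*t**2*exp(2*t)/2 + C2*t*exp(2*t)

Characteristic equation r² - 4r + 4 = 0 has discriminant (-4)² - 4·(4) = 0, so r = 2 is a repeated root.
Hence x_h = (C1 + C2*t)*exp(2*t).
Since exp(2*t) solves the homogeneous equation (r = 2 is a root of multiplicity 2), multiply the trial by t^2. Try x_p = A*t^2*exp(2*t). Substituting into the equation and dividing by exp(2*t) gives A = 7/2, so x_p = 7*t^2*exp(2*t)/2.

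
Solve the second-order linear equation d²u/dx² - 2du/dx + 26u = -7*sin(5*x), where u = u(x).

u = -70*cos(5*x)/101 - 7*sin(5*x)/101 + C1*cos(5*x)*exp(x) + C2*exp(x)*sin(5*x)

Characteristic equation r² - 2r + 26 = 0 has discriminant (-2)² - 4·(26) = -100 < 0, so r = 1 ± 5i.
Hence u_h = C1*cos(5*x)*exp(x) + C2*exp(x)*sin(5*x).
Try u_p = A*cos(5*x) + B*sin(5*x). Substituting and equating the coefficients of cos(5x) and sin(5x) gives A = -70/101, B = -7/101, so u_p = -70*cos(5*x)/101 - 7*sin(5*x)/101.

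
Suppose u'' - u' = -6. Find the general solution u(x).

Characteristic equation r² - r = 0 factors as (r - 1)r = 0, so r = 1, 0.
Hence u_h = C1*exp(x) + C2.
Since 1 solves the homogeneous equation (r = 0 is a root of multiplicity 1), multiply the trial by x. Try u_p = A*x. Substituting into the equation and dividing by 1 gives A = 6, so u_p = 6*x.

u = C2 + 6*x + C1*exp(x)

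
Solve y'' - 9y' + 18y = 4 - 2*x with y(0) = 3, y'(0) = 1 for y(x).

Characteristic equation r² - 9r + 18 = 0 factors as (r - 6)(r - 3) = 0, so r = 6, 3.
Hence y_h = C1*exp(6*x) + C2*exp(3*x).
For the particular solution try y_p = A0 + A1*x. Substituting and matching coefficients of each power of x gives A0 = 1/6, A1 = -1/9, so y_p = 1/6 - x/9.
General solution: y = 1/6 - x/9 + C1*exp(6*x) + C2*exp(3*x).
Apply the initial conditions: y(0) = 1/6 + C1 + C2 = 3 and y'(0) = -1/9 + 3*C2 + 6*C1 = 1. Solving gives C1 = -133/54, C2 = 143/27.

y = 1/6 - 133*exp(6*x)/54 - x/9 + 143*exp(3*x)/27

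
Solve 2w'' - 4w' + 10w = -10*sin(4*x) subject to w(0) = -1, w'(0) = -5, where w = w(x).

Divide through by 2: w'' - 2w' + 5w = -5*sin(4*x).
Characteristic equation r² - 2r + 5 = 0 has discriminant (-2)² - 4·(5) = -16 < 0, so r = 1 ± 2i.
Hence w_h = C1*cos(2*x)*exp(x) + C2*exp(x)*sin(2*x).
Try w_p = A*cos(4*x) + B*sin(4*x). Substituting and equating the coefficients of cos(4x) and sin(4x) gives A = -8/37, B = 11/37, so w_p = -8*cos(4*x)/37 + 11*sin(4*x)/37.
General solution: w = -8*cos(4*x)/37 + 11*sin(4*x)/37 + C1*cos(2*x)*exp(x) + C2*exp(x)*sin(2*x).
Apply the initial conditions: w(0) = -8/37 + C1 = -1 and w'(0) = 44/37 + C1 + 2*C2 = -5. Solving gives C1 = -29/37, C2 = -100/37.

w = -8*cos(4*x)/37 + 11*sin(4*x)/37 - 100*exp(x)*sin(2*x)/37 - 29*cos(2*x)*exp(x)/37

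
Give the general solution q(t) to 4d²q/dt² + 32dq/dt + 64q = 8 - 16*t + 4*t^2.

q = 35/128 - 5*t/16 + t**2/16 + C1*exp(-4*t) + C2*t*exp(-4*t)

Divide through by 4: q'' + 8q' + 16q = 2 + t^2 - 4*t.
Characteristic equation r² + 8r + 16 = 0 has discriminant (8)² - 4·(16) = 0, so r = -4 is a repeated root.
Hence q_h = (C1 + C2*t)*exp(-4*t).
For the particular solution try q_p = A0 + A1*t + A2*t^2. Substituting and matching coefficients of each power of t gives A0 = 35/128, A1 = -5/16, A2 = 1/16, so q_p = 35/128 - 5*t/16 + t^2/16.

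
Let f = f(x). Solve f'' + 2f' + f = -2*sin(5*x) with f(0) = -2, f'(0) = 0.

Characteristic equation r² + 2r + 1 = 0 has discriminant (2)² - 4·(1) = 0, so r = -1 is a repeated root.
Hence f_h = (C1 + C2*x)*exp(-x).
Try f_p = A*cos(5*x) + B*sin(5*x). Substituting and equating the coefficients of cos(5x) and sin(5x) gives A = 5/169, B = 12/169, so f_p = 5*cos(5*x)/169 + 12*sin(5*x)/169.
General solution: f = 5*cos(5*x)/169 + 12*sin(5*x)/169 + C1*exp(-x) + C2*x*exp(-x).
Apply the initial conditions: f(0) = 5/169 + C1 = -2 and f'(0) = 60/169 + C2 - C1 = 0. Solving gives C1 = -343/169, C2 = -31/13.

f = -343*exp(-x)/169 + 5*cos(5*x)/169 + 12*sin(5*x)/169 - 31*x*exp(-x)/13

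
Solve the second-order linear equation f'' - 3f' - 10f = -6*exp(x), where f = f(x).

f = exp(x)/2 + C1*exp(5*x) + C2*exp(-2*x)

Characteristic equation r² - 3r - 10 = 0 factors as (r - 5)(r + 2) = 0, so r = 5, -2.
Hence f_h = C1*exp(5*x) + C2*exp(-2*x).
Try f_p = A*exp(x). Substituting into the equation and dividing by exp(x) gives A = 1/2, so f_p = exp(x)/2.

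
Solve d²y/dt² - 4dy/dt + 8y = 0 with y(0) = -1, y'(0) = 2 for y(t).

Characteristic equation r² - 4r + 8 = 0 has discriminant (-4)² - 4·(8) = -16 < 0, so r = 2 ± 2i.
Hence y_h = C1*cos(2*t)*exp(2*t) + C2*exp(2*t)*sin(2*t).
Apply the initial conditions: y(0) = C1 = -1 and y'(0) = 2*C1 + 2*C2 = 2. Solving gives C1 = -1, C2 = 2.

y = -cos(2*t)*exp(2*t) + 2*exp(2*t)*sin(2*t)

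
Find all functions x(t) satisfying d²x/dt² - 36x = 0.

Characteristic equation r² - 36 = 0 factors as (r - 6)(r + 6) = 0, so r = 6, -6.
Hence x_h = C1*exp(6*t) + C2*exp(-6*t).

x = C1*exp(6*t) + C2*exp(-6*t)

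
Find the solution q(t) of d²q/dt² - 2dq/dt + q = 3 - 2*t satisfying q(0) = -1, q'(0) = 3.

Characteristic equation r² - 2r + 1 = 0 has discriminant (-2)² - 4·(1) = 0, so r = 1 is a repeated root.
Hence q_h = (C1 + C2*t)*exp(t).
For the particular solution try q_p = A0 + A1*t. Substituting and matching coefficients of each power of t gives A0 = -1, A1 = -2, so q_p = -1 - 2*t.
General solution: q = -1 - 2*t + C1*exp(t) + C2*t*exp(t).
Apply the initial conditions: q(0) = -1 + C1 = -1 and q'(0) = -2 + C1 + C2 = 3. Solving gives C1 = 0, C2 = 5.

q = -1 - 2*t + 5*t*exp(t)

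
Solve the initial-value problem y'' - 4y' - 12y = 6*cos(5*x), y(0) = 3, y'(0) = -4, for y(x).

y = -222*cos(5*x)/1769 - 120*sin(5*x)/1769 + 79*exp(6*x)/244 + 325*exp(-2*x)/116

Characteristic equation r² - 4r - 12 = 0 factors as (r - 6)(r + 2) = 0, so r = 6, -2.
Hence y_h = C1*exp(6*x) + C2*exp(-2*x).
Try y_p = A*cos(5*x) + B*sin(5*x). Substituting and equating the coefficients of cos(5x) and sin(5x) gives A = -222/1769, B = -120/1769, so y_p = -222*cos(5*x)/1769 - 120*sin(5*x)/1769.
General solution: y = -222*cos(5*x)/1769 - 120*sin(5*x)/1769 + C1*exp(6*x) + C2*exp(-2*x).
Apply the initial conditions: y(0) = -222/1769 + C1 + C2 = 3 and y'(0) = -600/1769 - 2*C2 + 6*C1 = -4. Solving gives C1 = 79/244, C2 = 325/116.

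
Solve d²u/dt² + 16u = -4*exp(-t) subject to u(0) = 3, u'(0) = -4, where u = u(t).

Characteristic equation r² + 16 = 0 has discriminant (0)² - 4·(16) = -64 < 0, so r = ± 4i.
Hence u_h = C1*cos(4*t) + C2*sin(4*t).
Try u_p = A*exp(-t). Substituting into the equation and dividing by exp(-t) gives A = -4/17, so u_p = -4*exp(-t)/17.
General solution: u = -4*exp(-t)/17 + C1*cos(4*t) + C2*sin(4*t).
Apply the initial conditions: u(0) = -4/17 + C1 = 3 and u'(0) = 4/17 + 4*C2 = -4. Solving gives C1 = 55/17, C2 = -18/17.

u = -18*sin(4*t)/17 - 4*exp(-t)/17 + 55*cos(4*t)/17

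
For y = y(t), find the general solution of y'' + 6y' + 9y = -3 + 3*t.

Characteristic equation r² + 6r + 9 = 0 has discriminant (6)² - 4·(9) = 0, so r = -3 is a repeated root.
Hence y_h = (C1 + C2*t)*exp(-3*t).
For the particular solution try y_p = A0 + A1*t. Substituting and matching coefficients of each power of t gives A0 = -5/9, A1 = 1/3, so y_p = -5/9 + t/3.

y = -5/9 + t/3 + C1*exp(-3*t) + C2*t*exp(-3*t)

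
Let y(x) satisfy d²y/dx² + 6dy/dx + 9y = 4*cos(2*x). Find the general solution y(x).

y = 20*cos(2*x)/169 + 48*sin(2*x)/169 + C1*exp(-3*x) + C2*x*exp(-3*x)

Characteristic equation r² + 6r + 9 = 0 has discriminant (6)² - 4·(9) = 0, so r = -3 is a repeated root.
Hence y_h = (C1 + C2*x)*exp(-3*x).
Try y_p = A*cos(2*x) + B*sin(2*x). Substituting and equating the coefficients of cos(2x) and sin(2x) gives A = 20/169, B = 48/169, so y_p = 20*cos(2*x)/169 + 48*sin(2*x)/169.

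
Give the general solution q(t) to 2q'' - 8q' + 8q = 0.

Divide through by 2: q'' - 4q' + 4q = 0.
Characteristic equation r² - 4r + 4 = 0 has discriminant (-4)² - 4·(4) = 0, so r = 2 is a repeated root.
Hence q_h = (C1 + C2*t)*exp(2*t).

q = C1*exp(2*t) + C2*t*exp(2*t)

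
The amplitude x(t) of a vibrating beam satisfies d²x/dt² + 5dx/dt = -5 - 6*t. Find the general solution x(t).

x = C2 - 19*t/25 - 3*t**2/5 + C1*exp(-5*t)

Characteristic equation r² + 5r = 0 factors as (r + 5)r = 0, so r = -5, 0.
Hence x_h = C1*exp(-5*t) + C2.
Since 0 is a characteristic root (multiplicity 1), multiply the polynomial trial by t: try x_p = t*(A0 + A1*t). Substituting and matching coefficients of each power of t gives A0 = -19/25, A1 = -3/5, so x_p = -19*t/25 - 3*t^2/5.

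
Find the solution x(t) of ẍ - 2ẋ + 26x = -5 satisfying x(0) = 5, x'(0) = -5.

Characteristic equation r² - 2r + 26 = 0 has discriminant (-2)² - 4·(26) = -100 < 0, so r = 1 ± 5i.
Hence x_h = C1*cos(5*t)*exp(t) + C2*exp(t)*sin(5*t).
For the particular solution try x_p = A0. Substituting and matching coefficients of each power of t gives A0 = -5/26, so x_p = -5/26.
General solution: x = -5/26 + C1*cos(5*t)*exp(t) + C2*exp(t)*sin(5*t).
Apply the initial conditions: x(0) = -5/26 + C1 = 5 and x'(0) = C1 + 5*C2 = -5. Solving gives C1 = 135/26, C2 = -53/26.

x = -5/26 - 53*exp(t)*sin(5*t)/26 + 135*cos(5*t)*exp(t)/26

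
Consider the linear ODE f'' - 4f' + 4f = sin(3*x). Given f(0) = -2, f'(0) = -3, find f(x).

Characteristic equation r² - 4r + 4 = 0 has discriminant (-4)² - 4·(4) = 0, so r = 2 is a repeated root.
Hence f_h = (C1 + C2*x)*exp(2*x).
Try f_p = A*cos(3*x) + B*sin(3*x). Substituting and equating the coefficients of cos(3x) and sin(3x) gives A = 12/169, B = -5/169, so f_p = -5*sin(3*x)/169 + 12*cos(3*x)/169.
General solution: f = -5*sin(3*x)/169 + 12*cos(3*x)/169 + C1*exp(2*x) + C2*x*exp(2*x).
Apply the initial conditions: f(0) = 12/169 + C1 = -2 and f'(0) = -15/169 + C2 + 2*C1 = -3. Solving gives C1 = -350/169, C2 = 16/13.

f = -350*exp(2*x)/169 - 5*sin(3*x)/169 + 12*cos(3*x)/169 + 16*x*exp(2*x)/13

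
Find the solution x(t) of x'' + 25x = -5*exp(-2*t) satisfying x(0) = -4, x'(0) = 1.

x = -111*cos(5*t)/29 - 5*exp(-2*t)/29 + 19*sin(5*t)/145

Characteristic equation r² + 25 = 0 has discriminant (0)² - 4·(25) = -100 < 0, so r = ± 5i.
Hence x_h = C1*cos(5*t) + C2*sin(5*t).
Try x_p = A*exp(-2*t). Substituting into the equation and dividing by exp(-2*t) gives A = -5/29, so x_p = -5*exp(-2*t)/29.
General solution: x = -5*exp(-2*t)/29 + C1*cos(5*t) + C2*sin(5*t).
Apply the initial conditions: x(0) = -5/29 + C1 = -4 and x'(0) = 10/29 + 5*C2 = 1. Solving gives C1 = -111/29, C2 = 19/145.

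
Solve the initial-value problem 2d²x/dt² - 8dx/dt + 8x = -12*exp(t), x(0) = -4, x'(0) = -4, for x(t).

Divide through by 2: x'' - 4x' + 4x = -6*exp(t).
Characteristic equation r² - 4r + 4 = 0 has discriminant (-4)² - 4·(4) = 0, so r = 2 is a repeated root.
Hence x_h = (C1 + C2*t)*exp(2*t).
Try x_p = A*exp(t). Substituting into the equation and dividing by exp(t) gives A = -6, so x_p = -6*exp(t).
General solution: x = -6*exp(t) + C1*exp(2*t) + C2*t*exp(2*t).
Apply the initial conditions: x(0) = -6 + C1 = -4 and x'(0) = -6 + C2 + 2*C1 = -4. Solving gives C1 = 2, C2 = -2.

x = -6*exp(t) + 2*exp(2*t) - 2*t*exp(2*t)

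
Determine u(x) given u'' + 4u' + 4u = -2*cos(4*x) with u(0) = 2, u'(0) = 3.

u = -2*sin(4*x)/25 + 3*cos(4*x)/50 + 97*exp(-2*x)/50 + 36*x*exp(-2*x)/5

Characteristic equation r² + 4r + 4 = 0 has discriminant (4)² - 4·(4) = 0, so r = -2 is a repeated root.
Hence u_h = (C1 + C2*x)*exp(-2*x).
Try u_p = A*cos(4*x) + B*sin(4*x). Substituting and equating the coefficients of cos(4x) and sin(4x) gives A = 3/50, B = -2/25, so u_p = -2*sin(4*x)/25 + 3*cos(4*x)/50.
General solution: u = -2*sin(4*x)/25 + 3*cos(4*x)/50 + C1*exp(-2*x) + C2*x*exp(-2*x).
Apply the initial conditions: u(0) = 3/50 + C1 = 2 and u'(0) = -8/25 + C2 - 2*C1 = 3. Solving gives C1 = 97/50, C2 = 36/5.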